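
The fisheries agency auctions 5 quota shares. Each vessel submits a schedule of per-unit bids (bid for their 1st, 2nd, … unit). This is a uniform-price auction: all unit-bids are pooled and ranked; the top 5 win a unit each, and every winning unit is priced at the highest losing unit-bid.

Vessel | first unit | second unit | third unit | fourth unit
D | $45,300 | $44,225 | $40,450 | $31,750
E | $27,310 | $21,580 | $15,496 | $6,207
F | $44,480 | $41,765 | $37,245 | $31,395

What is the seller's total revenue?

Merging the schedules and taking the best 5: 45,300 (D-1), 44,480 (F-1), 44,225 (D-2), 41,765 (F-2), 40,450 (D-3)
Highest rejected unit-bid = $37,245.
Allocation: D 3, F 2. Every unit priced at $37,245.
Revenue = 5 × 37,245 = $186,225.

Total revenue: $186,225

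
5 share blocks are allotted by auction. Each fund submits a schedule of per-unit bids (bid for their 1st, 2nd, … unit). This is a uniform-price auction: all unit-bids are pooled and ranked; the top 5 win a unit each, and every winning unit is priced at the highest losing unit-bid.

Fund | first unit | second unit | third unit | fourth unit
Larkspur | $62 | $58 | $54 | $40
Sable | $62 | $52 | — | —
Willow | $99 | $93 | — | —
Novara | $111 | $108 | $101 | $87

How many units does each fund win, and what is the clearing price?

Novara 3, Willow 2; clearing price $87

All unit-bids, highest first — top 5: 111 (Novara-1), 108 (Novara-2), 101 (Novara-3), 99 (Willow-1), 93 (Willow-2)
The (k+1)-th unit-bid is $87.
Allocation: Novara 3, Willow 2.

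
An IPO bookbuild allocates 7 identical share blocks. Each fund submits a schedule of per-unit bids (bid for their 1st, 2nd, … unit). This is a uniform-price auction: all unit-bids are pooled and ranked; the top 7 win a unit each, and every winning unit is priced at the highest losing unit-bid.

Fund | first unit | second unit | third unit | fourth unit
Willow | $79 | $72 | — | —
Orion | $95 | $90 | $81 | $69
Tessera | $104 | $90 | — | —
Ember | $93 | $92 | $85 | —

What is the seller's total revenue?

Merging the schedules and taking the best 7: 104 (Tessera-1), 95 (Orion-1), 93 (Ember-1), 92 (Ember-2), 90 (Orion-2), 90 (Tessera-2), 85 (Ember-3)
First bid not allocated: $81.
Allocation: Ember 3, Orion 2, Tessera 2. Every unit priced at $81.
Revenue = 7 × 81 = $567.

Total revenue: $567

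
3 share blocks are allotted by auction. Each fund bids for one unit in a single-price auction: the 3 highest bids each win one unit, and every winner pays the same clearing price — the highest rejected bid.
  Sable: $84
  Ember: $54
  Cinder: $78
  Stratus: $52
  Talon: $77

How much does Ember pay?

Ember pays $0

Ordering the bids: 84 (Sable), 78 (Cinder), 77 (Talon), 54 (Ember), 52 (Stratus)
The 3 highest are Sable, Cinder, Talon.
First losing bid is Ember's $54, which sets the uniform price.
Ember does not win → pays $0.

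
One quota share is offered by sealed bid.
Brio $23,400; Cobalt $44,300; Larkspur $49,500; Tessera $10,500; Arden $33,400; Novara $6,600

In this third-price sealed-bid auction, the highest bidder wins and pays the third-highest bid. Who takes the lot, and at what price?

Larkspur pays $33,400

Sorting bids: 49,500 (Larkspur) > 44,300 (Cobalt) > 33,400 (Arden) > 23,400 (Brio) > 10,500 (Tessera) > 6,600 (Novara)
Larkspur wins; payment is bid #3 in the ranking = $33,400.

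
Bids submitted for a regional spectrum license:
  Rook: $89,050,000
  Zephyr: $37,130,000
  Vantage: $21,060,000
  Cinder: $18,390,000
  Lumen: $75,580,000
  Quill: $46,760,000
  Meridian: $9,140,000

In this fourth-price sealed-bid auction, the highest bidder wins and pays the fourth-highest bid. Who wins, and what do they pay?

Rook pays $37,130,000

Bids ranked: 89,050,000 (Rook) > 75,580,000 (Lumen) > 46,760,000 (Quill) > 37,130,000 (Zephyr) > 21,060,000 (Vantage) > 18,390,000 (Cinder) > …
Rook wins; payment is bid #4 in the ranking = $37,130,000.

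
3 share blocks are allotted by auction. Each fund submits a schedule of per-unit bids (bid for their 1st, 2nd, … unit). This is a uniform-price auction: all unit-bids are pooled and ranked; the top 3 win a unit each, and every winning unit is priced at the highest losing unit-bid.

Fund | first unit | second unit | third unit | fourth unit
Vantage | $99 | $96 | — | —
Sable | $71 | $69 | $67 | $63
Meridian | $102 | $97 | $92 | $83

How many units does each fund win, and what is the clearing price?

Merging the schedules and taking the best 3: 102 (Meridian-1), 99 (Vantage-1), 97 (Meridian-2)
The (k+1)-th unit-bid is $96.
Allocation: Meridian 2, Vantage 1.

Meridian 2, Vantage 1; clearing price $96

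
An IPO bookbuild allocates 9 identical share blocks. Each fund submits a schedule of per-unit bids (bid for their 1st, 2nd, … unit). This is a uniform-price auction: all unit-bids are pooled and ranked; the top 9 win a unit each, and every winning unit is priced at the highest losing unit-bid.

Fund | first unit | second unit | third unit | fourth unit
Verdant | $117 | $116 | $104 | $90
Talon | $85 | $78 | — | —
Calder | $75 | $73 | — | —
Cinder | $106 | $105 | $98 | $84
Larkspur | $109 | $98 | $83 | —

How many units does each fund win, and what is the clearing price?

Cinder 3, Larkspur 2, Verdant 4; clearing price $85

Pooled unit-bids ranked (top 9): 117 (Verdant-1), 116 (Verdant-2), 109 (Larkspur-1), 106 (Cinder-1), 105 (Cinder-2), 104 (Verdant-3), 98 (Cinder-3), 98 (Larkspur-2), 90 (Verdant-4)
First bid not allocated: $85.
Allocation: Cinder 3, Larkspur 2, Verdant 4.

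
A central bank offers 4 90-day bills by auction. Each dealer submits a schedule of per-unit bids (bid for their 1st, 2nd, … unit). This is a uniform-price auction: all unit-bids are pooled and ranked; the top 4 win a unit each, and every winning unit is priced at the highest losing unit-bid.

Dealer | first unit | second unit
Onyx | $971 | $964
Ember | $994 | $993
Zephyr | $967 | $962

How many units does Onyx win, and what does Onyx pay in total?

Onyx: 1 unit, pays $964

All unit-bids, highest first — top 4: 994 (Ember-1), 993 (Ember-2), 971 (Onyx-1), 967 (Zephyr-1)
Highest rejected unit-bid = $964.
Onyx wins 1 unit(s) at $964 each.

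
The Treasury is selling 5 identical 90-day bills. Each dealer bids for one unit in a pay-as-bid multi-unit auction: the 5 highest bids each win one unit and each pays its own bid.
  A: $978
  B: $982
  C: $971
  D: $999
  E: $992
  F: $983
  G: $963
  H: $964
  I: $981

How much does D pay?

D pays $999

Bids ranked high→low: 999 (D), 992 (E), 983 (F), 982 (B), 981 (I), 978 (A), 971 (C), …
The 5 highest are D, E, F, B, I.
D wins → own bid $999.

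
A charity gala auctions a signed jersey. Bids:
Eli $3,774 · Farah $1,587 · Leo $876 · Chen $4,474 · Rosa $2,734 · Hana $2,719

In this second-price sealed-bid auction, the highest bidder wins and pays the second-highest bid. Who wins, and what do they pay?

Chen pays $3,774

Bids ranked: 4,474 (Chen) > 3,774 (Eli) > 2,734 (Rosa) > 2,719 (Hana) > 1,587 (Farah) > 876 (Leo)
Second-price: Chen pays Eli's bid of $3,774.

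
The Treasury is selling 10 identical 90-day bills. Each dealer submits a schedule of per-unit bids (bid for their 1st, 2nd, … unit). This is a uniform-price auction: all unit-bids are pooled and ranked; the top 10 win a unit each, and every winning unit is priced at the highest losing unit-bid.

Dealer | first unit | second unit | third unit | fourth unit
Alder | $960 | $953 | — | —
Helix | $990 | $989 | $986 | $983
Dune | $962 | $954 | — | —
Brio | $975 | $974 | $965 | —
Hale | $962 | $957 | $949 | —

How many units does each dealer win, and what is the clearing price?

All unit-bids, highest first — top 10: 990 (Helix-1), 989 (Helix-2), 986 (Helix-3), 983 (Helix-4), 975 (Brio-1), 974 (Brio-2), 965 (Brio-3), 962 (Dune-1), 962 (Hale-1), 960 (Alder-1)
First bid not allocated: $957.
Allocation: Alder 1, Brio 3, Dune 1, Hale 1, Helix 4.

Alder 1, Brio 3, Dune 1, Hale 1, Helix 4; clearing price $957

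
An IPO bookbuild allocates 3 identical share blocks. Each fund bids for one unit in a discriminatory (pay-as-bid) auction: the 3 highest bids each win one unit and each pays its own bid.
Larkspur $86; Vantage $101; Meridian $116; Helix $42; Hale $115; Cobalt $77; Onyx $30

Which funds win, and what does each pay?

Bids ranked high→low: 116 (Meridian), 115 (Hale), 101 (Vantage), 86 (Larkspur), 77 (Cobalt), …
Top 3: Meridian, Hale, Vantage.
Each winner pays its own bid: Meridian $116, Hale $115, Vantage $101.

Meridian $116, Hale $115, Vantage $101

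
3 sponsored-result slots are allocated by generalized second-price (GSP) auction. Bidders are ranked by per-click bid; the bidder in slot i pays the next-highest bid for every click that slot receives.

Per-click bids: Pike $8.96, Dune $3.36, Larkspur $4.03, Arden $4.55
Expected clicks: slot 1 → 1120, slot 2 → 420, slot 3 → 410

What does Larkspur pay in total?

Per-click bids in order: $8.96 (Pike) > $4.55 (Arden) > $4.03 (Larkspur) > $3.36 (Dune)
Larkspur holds slot 3 → pays next bid $3.36 × 410 clicks = $1377.60.

Larkspur pays $1377.60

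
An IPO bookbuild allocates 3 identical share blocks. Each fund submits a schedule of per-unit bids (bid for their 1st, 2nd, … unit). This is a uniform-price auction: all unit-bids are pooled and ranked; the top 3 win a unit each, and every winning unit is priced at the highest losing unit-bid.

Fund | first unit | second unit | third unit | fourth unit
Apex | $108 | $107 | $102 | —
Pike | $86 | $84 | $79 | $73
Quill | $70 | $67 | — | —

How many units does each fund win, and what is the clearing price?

Apex 3; clearing price $86

Merging the schedules and taking the best 3: 108 (Apex-1), 107 (Apex-2), 102 (Apex-3)
The (k+1)-th unit-bid is $86.
Allocation: Apex 3.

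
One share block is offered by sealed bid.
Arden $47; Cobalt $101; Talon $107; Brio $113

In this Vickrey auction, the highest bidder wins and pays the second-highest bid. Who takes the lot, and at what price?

Rule: the highest bidder wins and pays the second-highest bid.
Bids ranked: 113 (Brio) > 107 (Talon) > 101 (Cobalt) > 47 (Arden)
Brio wins with the highest bid; price is set by the runner-up at $107.

Brio pays $107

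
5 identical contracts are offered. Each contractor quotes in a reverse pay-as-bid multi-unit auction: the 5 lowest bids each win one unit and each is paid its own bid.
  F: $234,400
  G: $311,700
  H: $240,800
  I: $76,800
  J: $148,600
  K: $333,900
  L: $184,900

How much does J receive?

Ordering the bids: 76,800 (I), 148,600 (J), 184,900 (L), 234,400 (F), 240,800 (H), 311,700 (G), 333,900 (K)
Winners (5 units): I, J, L, F, H.
J wins → own bid $148,600.

J is paid $148,600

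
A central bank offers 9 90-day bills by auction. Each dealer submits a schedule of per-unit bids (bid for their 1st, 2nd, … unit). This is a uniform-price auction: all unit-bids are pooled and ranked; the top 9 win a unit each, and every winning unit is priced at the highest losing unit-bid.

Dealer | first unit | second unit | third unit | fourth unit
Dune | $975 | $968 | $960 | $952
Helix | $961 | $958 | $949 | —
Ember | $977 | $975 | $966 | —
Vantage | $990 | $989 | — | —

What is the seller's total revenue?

Pooled unit-bids ranked (top 9): 990 (Vantage-1), 989 (Vantage-2), 977 (Ember-1), 975 (Dune-1), 975 (Ember-2), 968 (Dune-2), 966 (Ember-3), 961 (Helix-1), 960 (Dune-3)
Highest rejected unit-bid = $958.
Allocation: Dune 3, Ember 3, Helix 1, Vantage 2. Every unit priced at $958.
Revenue = 9 × 958 = $8,622.

Total revenue: $8,622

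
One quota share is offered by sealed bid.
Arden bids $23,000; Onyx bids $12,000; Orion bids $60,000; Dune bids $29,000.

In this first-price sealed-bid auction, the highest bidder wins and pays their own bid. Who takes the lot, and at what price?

Rule: the highest bidder wins and pays their own bid.
Sorting bids: 60,000 (Orion) > 29,000 (Dune) > 23,000 (Arden) > 12,000 (Onyx)
First-price: Orion pays what they bid, $60,000.

Orion pays $60,000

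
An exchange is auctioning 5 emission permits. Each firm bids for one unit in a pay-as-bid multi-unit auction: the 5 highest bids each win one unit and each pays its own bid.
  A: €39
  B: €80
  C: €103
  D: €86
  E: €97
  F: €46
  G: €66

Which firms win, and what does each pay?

Bids ranked high→low: 103 (C), 97 (E), 86 (D), 80 (B), 66 (G), 46 (F), 39 (A)
Top 5: C, E, D, B, G.
Each winner pays its own bid: C €103, E €97, D €86, B €80, G €66.

C €103, E €97, D €86, B €80, G €66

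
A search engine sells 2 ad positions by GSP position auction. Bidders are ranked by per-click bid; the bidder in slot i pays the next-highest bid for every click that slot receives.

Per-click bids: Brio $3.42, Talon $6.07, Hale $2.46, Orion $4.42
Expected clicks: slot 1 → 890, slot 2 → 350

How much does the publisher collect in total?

Sorting advertisers: $6.07 (Talon) > $4.42 (Orion) > $3.42 (Brio) > …
Slot 1: Talon pays $4.42 × 890 = $3933.80
Slot 2: Orion pays $3.42 × 350 = $1197.00
Total = $5130.80

Total revenue: $5130.80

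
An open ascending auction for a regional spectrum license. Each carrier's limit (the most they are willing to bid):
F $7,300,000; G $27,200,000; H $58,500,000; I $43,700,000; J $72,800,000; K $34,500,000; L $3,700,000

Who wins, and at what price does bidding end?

J wins at $58,500,000

Limits in order: 72,800,000 (J) > 58,500,000 (H) > 43,700,000 (I) > 34,500,000 (K) > 27,200,000 (G) > 7,300,000 (F) > …
Once the price passes $58,500,000, only J is left; the hammer falls at H's limit of $58,500,000.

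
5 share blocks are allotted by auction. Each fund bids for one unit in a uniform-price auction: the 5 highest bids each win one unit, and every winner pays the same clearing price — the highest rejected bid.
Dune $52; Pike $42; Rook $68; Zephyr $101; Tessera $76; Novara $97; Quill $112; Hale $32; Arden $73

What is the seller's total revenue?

Total revenue: $340

Sorting: 112 (Quill), 101 (Zephyr), 97 (Novara), 76 (Tessera), 73 (Arden), 68 (Rook), 52 (Dune), …
Winners (5 units): Quill, Zephyr, Novara, Tessera, Arden.
Highest unsuccessful bid: $68 → clearing price.
Total revenue = 5 × $68 = $340.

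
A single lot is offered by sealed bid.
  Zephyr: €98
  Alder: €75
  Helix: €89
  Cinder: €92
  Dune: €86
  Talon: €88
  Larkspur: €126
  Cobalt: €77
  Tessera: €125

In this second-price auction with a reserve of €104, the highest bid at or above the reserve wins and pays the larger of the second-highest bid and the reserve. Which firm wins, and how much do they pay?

Bids in order: 126 (Larkspur) > 125 (Tessera) > 98 (Zephyr) > 92 (Cinder) > 89 (Helix) > 88 (Talon) > …
Larkspur has the top bid at or above the reserve (€126).
max(second-highest €125, reserve €104) = €125; the reserve does not bind.

Larkspur pays €125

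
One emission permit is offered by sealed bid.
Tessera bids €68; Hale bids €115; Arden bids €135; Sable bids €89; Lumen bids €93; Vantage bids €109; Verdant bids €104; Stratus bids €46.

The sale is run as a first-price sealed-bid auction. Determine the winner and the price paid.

Arden pays €135

First-price sealed-bid auction: the highest bidder wins and pays their own bid.
Sorting bids: 135 (Arden) > 115 (Hale) > 109 (Vantage) > 104 (Verdant) > 93 (Lumen) > 89 (Sable) > …
Arden is highest → pays own bid, €135.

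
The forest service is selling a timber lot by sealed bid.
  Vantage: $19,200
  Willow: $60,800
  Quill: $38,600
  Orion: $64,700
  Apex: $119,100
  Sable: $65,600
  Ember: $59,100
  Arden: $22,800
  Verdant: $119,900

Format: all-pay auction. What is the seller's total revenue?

Total revenue: $569,800

Rule: the highest bidder wins the item, but every bidder pays their own bid.
Bids in order: 119,900 (Verdant) > 119,100 (Apex) > 65,600 (Sable) > 64,700 (Orion) > 60,800 (Willow) > 59,100 (Ember) > …
Verdant wins with the top bid; all bids are sunk regardless.
Every bidder forfeits their bid regardless of winning.
Revenue = 19,200 + 60,800 + 38,600 + 64,700 + 119,100 + 65,600 + 59,100 + 22,800 + 119,900 = $569,800.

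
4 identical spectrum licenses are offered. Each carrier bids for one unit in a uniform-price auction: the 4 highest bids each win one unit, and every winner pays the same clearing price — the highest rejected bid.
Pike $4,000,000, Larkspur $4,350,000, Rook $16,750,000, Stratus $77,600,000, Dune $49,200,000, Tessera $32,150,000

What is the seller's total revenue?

Sorting: 77,600,000 (Stratus), 49,200,000 (Dune), 32,150,000 (Tessera), 16,750,000 (Rook), 4,350,000 (Larkspur), 4,000,000 (Pike)
The 4 highest are Stratus, Dune, Tessera, Rook.
First losing bid is Larkspur's $4,350,000, which sets the uniform price.
Total revenue = 4 × $4,350,000 = $17,400,000.

Total revenue: $17,400,000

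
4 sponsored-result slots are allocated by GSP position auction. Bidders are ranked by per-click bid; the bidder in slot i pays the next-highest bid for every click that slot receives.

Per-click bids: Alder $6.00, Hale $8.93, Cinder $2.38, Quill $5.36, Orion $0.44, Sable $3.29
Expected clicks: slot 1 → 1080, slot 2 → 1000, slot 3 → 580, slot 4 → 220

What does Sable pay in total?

Sorting advertisers: $8.93 (Hale) > $6.00 (Alder) > $5.36 (Quill) > $3.29 (Sable) > $2.38 (Cinder) > …
Sable holds slot 4 → pays next bid $2.38 × 220 clicks = $523.60.

Sable pays $523.60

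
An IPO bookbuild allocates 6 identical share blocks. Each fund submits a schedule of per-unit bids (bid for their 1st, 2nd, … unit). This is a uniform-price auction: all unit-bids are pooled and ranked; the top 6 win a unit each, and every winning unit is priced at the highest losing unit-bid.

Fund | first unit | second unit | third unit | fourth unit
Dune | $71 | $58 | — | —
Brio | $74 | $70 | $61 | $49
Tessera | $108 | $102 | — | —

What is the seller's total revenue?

Merging the schedules and taking the best 6: 108 (Tessera-1), 102 (Tessera-2), 74 (Brio-1), 71 (Dune-1), 70 (Brio-2), 61 (Brio-3)
The (k+1)-th unit-bid is $58.
Allocation: Brio 3, Dune 1, Tessera 2. Every unit priced at $58.
Revenue = 6 × 58 = $348.

Total revenue: $348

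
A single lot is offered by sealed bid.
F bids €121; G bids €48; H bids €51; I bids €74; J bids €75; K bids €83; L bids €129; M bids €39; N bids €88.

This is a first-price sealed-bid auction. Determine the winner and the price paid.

L pays €129

Bids in order: 129 (L) > 121 (F) > 88 (N) > 83 (K) > 75 (J) > 74 (I) > …
L has the highest bid and pays exactly that: €129.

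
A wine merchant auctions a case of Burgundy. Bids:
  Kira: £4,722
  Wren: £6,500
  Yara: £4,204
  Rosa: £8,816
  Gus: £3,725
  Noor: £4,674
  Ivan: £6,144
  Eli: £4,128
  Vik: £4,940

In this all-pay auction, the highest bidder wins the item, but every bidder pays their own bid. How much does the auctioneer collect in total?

Total revenue: £47,853

Bids in order: 8,816 (Rosa) > 6,500 (Wren) > 6,144 (Ivan) > 4,940 (Vik) > 4,722 (Kira) > 4,674 (Noor) > …
Rosa wins with the top bid; all bids are sunk regardless.
Every bidder forfeits their bid regardless of winning.
Revenue = 4,722 + 6,500 + 4,204 + 8,816 + 3,725 + 4,674 + 6,144 + 4,128 + 4,940 = £47,853.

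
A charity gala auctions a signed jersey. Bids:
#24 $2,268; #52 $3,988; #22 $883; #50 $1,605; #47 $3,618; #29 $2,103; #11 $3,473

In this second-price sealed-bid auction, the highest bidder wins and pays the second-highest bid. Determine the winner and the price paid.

#52 pays $3,618

Sorting bids: 3,988 (#52) > 3,618 (#47) > 3,473 (#11) > 2,268 (#24) > 2,103 (#29) > 1,605 (#50) > …
#52 wins with the highest bid; price is set by the runner-up at $3,618.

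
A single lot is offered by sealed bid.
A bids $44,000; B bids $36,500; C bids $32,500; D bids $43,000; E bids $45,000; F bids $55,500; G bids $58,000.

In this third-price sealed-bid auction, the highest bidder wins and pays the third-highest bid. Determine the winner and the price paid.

Bids ranked: 58,000 (G) > 55,500 (F) > 45,000 (E) > 44,000 (A) > 43,000 (D) > 36,500 (B) > …
G is highest; pays the third-highest bid, $45,000.

G pays $45,000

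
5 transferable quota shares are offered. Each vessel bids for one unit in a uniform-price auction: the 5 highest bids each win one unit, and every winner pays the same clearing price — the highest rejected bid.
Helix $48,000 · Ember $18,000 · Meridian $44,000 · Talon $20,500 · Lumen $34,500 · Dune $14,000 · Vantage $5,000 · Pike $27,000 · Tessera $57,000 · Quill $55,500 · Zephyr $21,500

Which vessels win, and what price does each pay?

Ordering the bids: 57,000 (Tessera), 55,500 (Quill), 48,000 (Helix), 44,000 (Meridian), 34,500 (Lumen), 27,000 (Pike), 21,500 (Zephyr), …
Winners (5 units): Tessera, Quill, Helix, Meridian, Lumen.
Highest unsuccessful bid: $27,000 → clearing price.

Tessera, Quill, Helix, Meridian, Lumen; each pays $27,000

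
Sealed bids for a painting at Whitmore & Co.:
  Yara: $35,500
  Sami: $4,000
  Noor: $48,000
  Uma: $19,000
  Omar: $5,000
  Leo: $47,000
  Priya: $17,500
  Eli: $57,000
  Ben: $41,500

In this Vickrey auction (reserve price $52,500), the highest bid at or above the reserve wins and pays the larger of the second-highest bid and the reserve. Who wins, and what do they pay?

Sorting bids: 57,000 (Eli) > 48,000 (Noor) > 47,000 (Leo) > 41,500 (Ben) > 35,500 (Yara) > 19,000 (Uma) > …
Eli has the top bid at or above the reserve ($57,000).
max(second-highest $48,000, reserve $52,500) = $52,500.

Eli pays $52,500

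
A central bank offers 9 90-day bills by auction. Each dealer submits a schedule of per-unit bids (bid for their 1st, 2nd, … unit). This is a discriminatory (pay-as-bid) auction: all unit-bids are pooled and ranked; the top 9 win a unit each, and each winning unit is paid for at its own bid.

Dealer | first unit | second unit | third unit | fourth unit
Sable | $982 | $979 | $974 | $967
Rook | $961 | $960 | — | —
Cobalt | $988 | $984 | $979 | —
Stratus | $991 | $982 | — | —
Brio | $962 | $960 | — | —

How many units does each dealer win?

Cobalt 3, Sable 4, Stratus 2

Merging the schedules and taking the best 9: 991 (Stratus-1), 988 (Cobalt-1), 984 (Cobalt-2), 982 (Sable-1), 982 (Stratus-2), 979 (Sable-2), 979 (Cobalt-3), 974 (Sable-3), 967 (Sable-4)
Next rejected bid: $962 (not a price — pay-as-bid).
Allocation: Cobalt 3, Sable 4, Stratus 2.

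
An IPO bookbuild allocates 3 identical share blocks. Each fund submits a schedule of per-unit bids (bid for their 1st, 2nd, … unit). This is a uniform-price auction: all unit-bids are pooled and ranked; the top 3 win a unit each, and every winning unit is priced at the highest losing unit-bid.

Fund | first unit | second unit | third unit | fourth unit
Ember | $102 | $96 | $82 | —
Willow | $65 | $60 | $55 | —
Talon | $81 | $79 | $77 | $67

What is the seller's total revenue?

Merging the schedules and taking the best 3: 102 (Ember-1), 96 (Ember-2), 82 (Ember-3)
First bid not allocated: $81.
Allocation: Ember 3. Every unit priced at $81.
Revenue = 3 × 81 = $243.

Total revenue: $243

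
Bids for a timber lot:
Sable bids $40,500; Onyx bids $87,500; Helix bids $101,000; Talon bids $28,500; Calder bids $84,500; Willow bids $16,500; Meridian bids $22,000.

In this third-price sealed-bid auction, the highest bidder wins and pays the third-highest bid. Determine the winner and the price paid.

Helix pays $84,500

Third-price sealed-bid auction: the highest bidder wins and pays the third-highest bid.
Bids in order: 101,000 (Helix) > 87,500 (Onyx) > 84,500 (Calder) > 40,500 (Sable) > 28,500 (Talon) > 22,000 (Meridian) > …
Helix wins; payment is bid #3 in the ranking = $84,500.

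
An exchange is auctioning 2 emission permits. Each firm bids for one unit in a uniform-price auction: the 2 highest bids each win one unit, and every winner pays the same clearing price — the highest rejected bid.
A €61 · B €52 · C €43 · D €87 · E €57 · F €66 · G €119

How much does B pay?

B pays €0

Bids ranked high→low: 119 (G), 87 (D), 66 (F), 61 (A), …
Top 2: G, D.
Highest unsuccessful bid: €66 → clearing price.
B does not win → pays €0.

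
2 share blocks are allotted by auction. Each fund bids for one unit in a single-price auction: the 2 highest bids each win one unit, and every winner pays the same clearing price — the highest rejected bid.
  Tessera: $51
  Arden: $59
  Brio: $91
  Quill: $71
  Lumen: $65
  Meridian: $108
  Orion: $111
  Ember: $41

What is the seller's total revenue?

Sorting: 111 (Orion), 108 (Meridian), 91 (Brio), 71 (Quill), …
The 2 highest are Orion, Meridian.
First losing bid is Brio's $91, which sets the uniform price.
Total revenue = 2 × $91 = $182.

Total revenue: $182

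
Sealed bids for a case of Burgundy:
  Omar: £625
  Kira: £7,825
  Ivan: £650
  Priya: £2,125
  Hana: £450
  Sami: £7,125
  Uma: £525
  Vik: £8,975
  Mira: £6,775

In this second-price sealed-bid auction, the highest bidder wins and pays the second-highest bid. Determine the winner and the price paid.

Bids ranked: 8,975 (Vik) > 7,825 (Kira) > 7,125 (Sami) > 6,775 (Mira) > 2,125 (Priya) > 650 (Ivan) > …
Vik wins with the highest bid; price is set by the runner-up at £7,825.

Vik pays £7,825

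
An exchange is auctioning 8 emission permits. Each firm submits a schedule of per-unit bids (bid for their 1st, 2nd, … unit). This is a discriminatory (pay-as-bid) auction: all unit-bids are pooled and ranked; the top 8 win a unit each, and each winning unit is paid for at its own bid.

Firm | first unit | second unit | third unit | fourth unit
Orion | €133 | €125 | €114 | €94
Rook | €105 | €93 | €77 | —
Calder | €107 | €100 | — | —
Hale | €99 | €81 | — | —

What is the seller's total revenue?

Total revenue: €877

Merging the schedules and taking the best 8: 133 (Orion-1), 125 (Orion-2), 114 (Orion-3), 107 (Calder-1), 105 (Rook-1), 100 (Calder-2), 99 (Hale-1), 94 (Orion-4)
Next rejected bid: €93 (not a price — pay-as-bid).
Each winning unit pays its own bid.
Revenue = 133 + 125 + 114 + 107 + 105 + 100 + 99 + 94 = €877.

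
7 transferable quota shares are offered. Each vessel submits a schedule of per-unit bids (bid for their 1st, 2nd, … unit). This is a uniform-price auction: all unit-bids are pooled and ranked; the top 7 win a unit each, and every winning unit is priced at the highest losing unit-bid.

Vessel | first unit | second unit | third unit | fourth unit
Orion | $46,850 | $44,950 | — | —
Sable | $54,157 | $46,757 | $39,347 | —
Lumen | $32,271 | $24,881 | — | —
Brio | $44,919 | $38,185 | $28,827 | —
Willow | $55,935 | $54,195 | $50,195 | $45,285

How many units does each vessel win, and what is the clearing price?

Orion 1, Sable 2, Willow 4; clearing price $44,950

Merging the schedules and taking the best 7: 55,935 (Willow-1), 54,195 (Willow-2), 54,157 (Sable-1), 50,195 (Willow-3), 46,850 (Orion-1), 46,757 (Sable-2), 45,285 (Willow-4)
Highest rejected unit-bid = $44,950.
Allocation: Orion 1, Sable 2, Willow 4.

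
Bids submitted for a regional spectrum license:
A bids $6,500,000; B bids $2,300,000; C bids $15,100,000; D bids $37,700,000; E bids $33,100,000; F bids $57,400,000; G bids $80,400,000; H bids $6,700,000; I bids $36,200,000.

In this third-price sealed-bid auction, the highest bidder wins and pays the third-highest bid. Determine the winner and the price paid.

Bids ranked: 80,400,000 (G) > 57,400,000 (F) > 37,700,000 (D) > 36,200,000 (I) > 33,100,000 (E) > 15,100,000 (C) > …
G wins; payment is bid #3 in the ranking = $37,700,000.

G pays $37,700,000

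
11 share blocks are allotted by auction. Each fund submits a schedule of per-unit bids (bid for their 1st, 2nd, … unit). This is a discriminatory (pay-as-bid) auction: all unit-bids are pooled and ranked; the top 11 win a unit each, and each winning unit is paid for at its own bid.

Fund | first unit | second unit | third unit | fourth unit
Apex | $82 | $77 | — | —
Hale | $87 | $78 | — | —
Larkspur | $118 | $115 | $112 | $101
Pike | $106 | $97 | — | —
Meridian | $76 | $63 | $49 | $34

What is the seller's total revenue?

Total revenue: $1,049

Merging the schedules and taking the best 11: 118 (Larkspur-1), 115 (Larkspur-2), 112 (Larkspur-3), 106 (Pike-1), 101 (Larkspur-4), 97 (Pike-2), 87 (Hale-1), 82 (Apex-1), 78 (Hale-2), 77 (Apex-2), 76 (Meridian-1)
Next rejected bid: $63 (not a price — pay-as-bid).
Each winning unit pays its own bid.
Revenue = 118 + 115 + 112 + 106 + 101 + 97 + 87 + 82 + 78 + 77 + 76 = $1,049.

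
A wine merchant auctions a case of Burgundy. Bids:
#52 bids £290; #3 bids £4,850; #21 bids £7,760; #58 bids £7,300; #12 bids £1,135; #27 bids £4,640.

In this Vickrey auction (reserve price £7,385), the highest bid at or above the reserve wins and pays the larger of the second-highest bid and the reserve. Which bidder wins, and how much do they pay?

#21 pays £7,385

Bids in order: 7,760 (#21) > 7,300 (#58) > 4,850 (#3) > 4,640 (#27) > 1,135 (#12) > 290 (#52)
#21 has the top bid at or above the reserve (£7,760).
Second-highest bid £7,300 is below the reserve £7,385, so the reserve binds → payment £7,385.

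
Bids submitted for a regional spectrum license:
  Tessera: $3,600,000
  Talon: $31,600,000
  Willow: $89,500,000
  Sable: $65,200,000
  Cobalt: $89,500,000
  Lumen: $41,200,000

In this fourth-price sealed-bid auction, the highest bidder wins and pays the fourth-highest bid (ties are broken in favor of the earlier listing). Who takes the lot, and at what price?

Willow pays $41,200,000

Bids in order: 89,500,000 (Willow) > 89,500,000 (Cobalt) > 65,200,000 (Sable) > 41,200,000 (Lumen) > 31,600,000 (Talon) > 3,600,000 (Tessera)
Willow and Cobalt tie at $89,500,000; tie-break gives it to Willow.
Willow is highest; pays the fourth-highest bid, $41,200,000.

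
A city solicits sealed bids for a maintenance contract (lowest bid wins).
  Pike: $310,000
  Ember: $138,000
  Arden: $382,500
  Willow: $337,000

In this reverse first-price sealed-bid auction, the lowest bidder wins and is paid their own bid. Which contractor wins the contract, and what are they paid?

Bids ranked: 138,000 (Ember) < 310,000 (Pike) < 337,000 (Willow) < 382,500 (Arden)
Ember is lowest → is paid own bid, $138,000.

Ember is paid $138,000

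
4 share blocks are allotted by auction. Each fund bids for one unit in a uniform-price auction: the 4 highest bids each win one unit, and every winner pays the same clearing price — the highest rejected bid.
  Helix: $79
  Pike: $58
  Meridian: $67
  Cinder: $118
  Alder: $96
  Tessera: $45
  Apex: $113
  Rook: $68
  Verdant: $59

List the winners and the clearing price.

Bids ranked high→low: 118 (Cinder), 113 (Apex), 96 (Alder), 79 (Helix), 68 (Rook), 67 (Meridian), …
The 4 highest are Cinder, Apex, Alder, Helix.
Highest unsuccessful bid: $68 → clearing price.

Cinder, Apex, Alder, Helix; each pays $68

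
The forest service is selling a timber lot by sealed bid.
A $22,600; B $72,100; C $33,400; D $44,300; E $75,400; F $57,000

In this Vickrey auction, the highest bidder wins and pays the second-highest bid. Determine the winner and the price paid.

E pays $72,100

Vickrey auction: the highest bidder wins and pays the second-highest bid.
Bids ranked: 75,400 (E) > 72,100 (B) > 57,000 (F) > 44,300 (D) > 33,400 (C) > 22,600 (A)
Second-price: E pays B's bid of $72,100.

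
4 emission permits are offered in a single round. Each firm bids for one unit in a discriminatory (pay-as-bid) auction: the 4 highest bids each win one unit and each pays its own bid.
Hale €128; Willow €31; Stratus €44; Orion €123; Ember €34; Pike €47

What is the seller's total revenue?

Total revenue: €342

Ordering the bids: 128 (Hale), 123 (Orion), 47 (Pike), 44 (Stratus), 34 (Ember), 31 (Willow)
Winners (4 units): Hale, Orion, Pike, Stratus.
Total revenue = 128 + 123 + 47 + 44 = €342.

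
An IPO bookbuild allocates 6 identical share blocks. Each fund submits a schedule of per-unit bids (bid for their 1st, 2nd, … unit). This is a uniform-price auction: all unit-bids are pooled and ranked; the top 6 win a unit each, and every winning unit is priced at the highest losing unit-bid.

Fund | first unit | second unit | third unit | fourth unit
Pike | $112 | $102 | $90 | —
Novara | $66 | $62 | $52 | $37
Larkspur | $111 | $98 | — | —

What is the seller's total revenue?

Merging the schedules and taking the best 6: 112 (Pike-1), 111 (Larkspur-1), 102 (Pike-2), 98 (Larkspur-2), 90 (Pike-3), 66 (Novara-1)
The (k+1)-th unit-bid is $62.
Allocation: Larkspur 2, Novara 1, Pike 3. Every unit priced at $62.
Revenue = 6 × 62 = $372.

Total revenue: $372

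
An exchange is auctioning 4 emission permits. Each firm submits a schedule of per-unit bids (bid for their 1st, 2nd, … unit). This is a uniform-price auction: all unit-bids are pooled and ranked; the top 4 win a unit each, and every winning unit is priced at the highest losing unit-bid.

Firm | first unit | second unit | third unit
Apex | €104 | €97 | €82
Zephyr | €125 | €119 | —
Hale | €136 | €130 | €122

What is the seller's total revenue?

Total revenue: €476

Pooled unit-bids ranked (top 4): 136 (Hale-1), 130 (Hale-2), 125 (Zephyr-1), 122 (Hale-3)
First bid not allocated: €119.
Allocation: Hale 3, Zephyr 1. Every unit priced at €119.
Revenue = 4 × 119 = €476.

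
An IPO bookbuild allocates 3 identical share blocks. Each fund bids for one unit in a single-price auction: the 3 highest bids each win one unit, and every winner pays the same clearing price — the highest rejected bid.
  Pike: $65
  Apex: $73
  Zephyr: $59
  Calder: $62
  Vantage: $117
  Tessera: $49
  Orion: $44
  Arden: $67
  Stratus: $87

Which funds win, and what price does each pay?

Ordering the bids: 117 (Vantage), 87 (Stratus), 73 (Apex), 67 (Arden), 65 (Pike), …
The 3 highest are Vantage, Stratus, Apex.
First losing bid is Arden's $67, which sets the uniform price.

Vantage, Stratus, Apex; each pays $67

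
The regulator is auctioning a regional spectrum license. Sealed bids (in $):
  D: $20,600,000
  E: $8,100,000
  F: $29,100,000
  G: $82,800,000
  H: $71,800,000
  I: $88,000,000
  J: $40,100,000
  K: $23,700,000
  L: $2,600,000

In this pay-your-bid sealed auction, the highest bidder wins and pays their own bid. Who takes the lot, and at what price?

Bids in order: 88,000,000 (I) > 82,800,000 (G) > 71,800,000 (H) > 40,100,000 (J) > 29,100,000 (F) > 23,700,000 (K) > …
I has the highest bid and pays exactly that: $88,000,000.

I pays $88,000,000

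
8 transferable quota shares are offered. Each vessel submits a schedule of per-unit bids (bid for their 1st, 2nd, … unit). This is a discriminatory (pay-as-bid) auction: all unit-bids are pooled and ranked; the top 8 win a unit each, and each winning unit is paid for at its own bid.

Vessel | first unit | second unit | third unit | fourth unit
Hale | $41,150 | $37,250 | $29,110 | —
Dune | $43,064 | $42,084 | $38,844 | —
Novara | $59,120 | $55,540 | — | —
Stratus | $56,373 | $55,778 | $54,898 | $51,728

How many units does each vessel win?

Dune 2, Novara 2, Stratus 4

All unit-bids, highest first — top 8: 59,120 (Novara-1), 56,373 (Stratus-1), 55,778 (Stratus-2), 55,540 (Novara-2), 54,898 (Stratus-3), 51,728 (Stratus-4), 43,064 (Dune-1), 42,084 (Dune-2)
Next rejected bid: $41,150 (not a price — pay-as-bid).
Allocation: Dune 2, Novara 2, Stratus 4.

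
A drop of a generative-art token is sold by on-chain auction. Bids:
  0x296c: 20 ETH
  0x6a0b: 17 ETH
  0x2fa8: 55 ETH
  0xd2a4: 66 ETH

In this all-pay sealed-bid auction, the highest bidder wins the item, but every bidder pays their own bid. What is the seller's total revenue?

Bids ranked: 66 (0xd2a4) > 55 (0x2fa8) > 20 (0x296c) > 17 (0x6a0b)
0xd2a4 wins with the top bid; all bids are sunk regardless.
Every bidder forfeits their bid regardless of winning.
Revenue = 20 + 17 + 55 + 66 = 158 ETH.

Total revenue: 158 ETH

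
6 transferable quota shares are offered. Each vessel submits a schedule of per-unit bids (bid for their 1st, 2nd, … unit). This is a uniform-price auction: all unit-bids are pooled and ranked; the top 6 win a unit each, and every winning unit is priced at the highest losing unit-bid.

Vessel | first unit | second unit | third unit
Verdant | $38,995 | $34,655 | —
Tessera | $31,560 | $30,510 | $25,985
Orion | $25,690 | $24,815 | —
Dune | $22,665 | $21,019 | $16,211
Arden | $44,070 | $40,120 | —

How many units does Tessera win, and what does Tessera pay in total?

Pooled unit-bids ranked (top 6): 44,070 (Arden-1), 40,120 (Arden-2), 38,995 (Verdant-1), 34,655 (Verdant-2), 31,560 (Tessera-1), 30,510 (Tessera-2)
The (k+1)-th unit-bid is $25,985.
Tessera wins 2 unit(s) at $25,985 each.

Tessera: 2 units, pays $51,970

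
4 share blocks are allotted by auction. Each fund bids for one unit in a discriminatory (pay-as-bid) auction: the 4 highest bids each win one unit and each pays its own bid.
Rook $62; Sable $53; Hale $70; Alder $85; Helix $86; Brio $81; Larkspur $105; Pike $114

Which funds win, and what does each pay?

Pike $114, Larkspur $105, Helix $86, Alder $85

Bids ranked high→low: 114 (Pike), 105 (Larkspur), 86 (Helix), 85 (Alder), 81 (Brio), 70 (Hale), …
Top 4: Pike, Larkspur, Helix, Alder.
Each winner pays its own bid: Pike $114, Larkspur $105, Helix $86, Alder $85.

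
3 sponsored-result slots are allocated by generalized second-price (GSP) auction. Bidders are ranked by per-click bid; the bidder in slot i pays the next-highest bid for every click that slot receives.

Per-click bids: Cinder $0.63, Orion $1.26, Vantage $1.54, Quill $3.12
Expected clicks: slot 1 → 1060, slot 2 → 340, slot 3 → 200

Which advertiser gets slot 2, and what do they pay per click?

Ranked by bid: $3.12 (Quill) > $1.54 (Vantage) > $1.26 (Orion) > $0.63 (Cinder)
Slot 2 goes to the second-ranked bidder, Vantage, who pays the next bid down: $1.26/click.

Vantage; $1.26 per click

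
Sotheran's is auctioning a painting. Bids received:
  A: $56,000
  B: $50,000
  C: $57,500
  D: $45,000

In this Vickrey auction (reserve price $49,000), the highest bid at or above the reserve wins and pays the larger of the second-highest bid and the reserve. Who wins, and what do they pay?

Vickrey auction (reserve price $49,000): the highest bid at or above the reserve wins and pays the larger of the second-highest bid and the reserve.
Bids ranked: 57,500 (C) > 56,000 (A) > 50,000 (B) > 45,000 (D)
Highest eligible bid: C at $57,500.
Second-highest bid $56,000 exceeds the reserve $49,000 → payment $56,000.

C pays $56,000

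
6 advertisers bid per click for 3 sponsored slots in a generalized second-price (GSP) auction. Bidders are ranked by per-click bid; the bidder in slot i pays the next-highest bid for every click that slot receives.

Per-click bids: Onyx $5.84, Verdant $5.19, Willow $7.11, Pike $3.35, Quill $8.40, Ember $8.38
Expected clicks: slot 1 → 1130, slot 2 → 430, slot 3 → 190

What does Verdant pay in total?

Verdant pays $0.00

Sorting advertisers: $8.40 (Quill) > $8.38 (Ember) > $7.11 (Willow) > $5.84 (Onyx) > …
Verdant ranks below slot 3 → no slot, pays nothing.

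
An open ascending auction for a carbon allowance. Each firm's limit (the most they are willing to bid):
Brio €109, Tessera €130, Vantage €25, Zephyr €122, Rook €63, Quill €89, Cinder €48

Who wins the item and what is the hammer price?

Tessera wins at €122

Open ascending-bid auction: the price rises until one bidder remains; the winner pays the price at which the last rival dropped out.
Sorting limits: 130 (Tessera) > 122 (Zephyr) > 109 (Brio) > 89 (Quill) > 63 (Rook) > 48 (Cinder) > …
Bidding ends when Zephyr exits at €122; Tessera takes it.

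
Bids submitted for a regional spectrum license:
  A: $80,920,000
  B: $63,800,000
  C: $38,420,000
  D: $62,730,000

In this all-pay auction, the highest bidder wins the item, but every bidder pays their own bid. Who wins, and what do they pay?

A pays $80,920,000

Bids in order: 80,920,000 (A) > 63,800,000 (B) > 62,730,000 (D) > 38,420,000 (C)
A is highest and takes the item; every bidder forfeits their bid.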